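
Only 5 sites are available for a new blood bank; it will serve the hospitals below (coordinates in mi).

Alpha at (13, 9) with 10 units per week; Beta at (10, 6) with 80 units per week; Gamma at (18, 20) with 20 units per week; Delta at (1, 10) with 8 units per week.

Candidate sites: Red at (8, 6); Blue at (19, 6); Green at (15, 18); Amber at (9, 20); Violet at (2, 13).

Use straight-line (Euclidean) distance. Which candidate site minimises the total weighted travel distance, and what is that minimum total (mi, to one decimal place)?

Red, total 626.9 mi

Total weighted distance at each candidate:
  Red (8, 6): total = 626.9
  Blue (19, 6): total = 1215.3
  Green (15, 18): total = 1333.3
  Amber (9, 20): total = 1522.4
  Violet (2, 13): total = 1342.0
Minimum is at Red with total 626.9 mi.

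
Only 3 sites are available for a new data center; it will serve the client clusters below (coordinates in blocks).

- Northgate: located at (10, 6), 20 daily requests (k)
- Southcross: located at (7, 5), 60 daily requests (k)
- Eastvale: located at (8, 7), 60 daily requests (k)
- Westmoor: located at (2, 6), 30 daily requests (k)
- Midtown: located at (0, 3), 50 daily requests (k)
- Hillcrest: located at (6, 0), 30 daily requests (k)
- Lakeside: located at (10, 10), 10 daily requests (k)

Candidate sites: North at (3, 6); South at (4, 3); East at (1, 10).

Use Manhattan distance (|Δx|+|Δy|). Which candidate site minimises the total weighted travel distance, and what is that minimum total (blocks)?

Total weighted distance at each candidate:
  North (3, 6): total = 1510
  South (4, 3): total = 1590
  East (1, 10): total = 2610
Minimum is at North with total 1510 blocks.

North, total 1510 blocks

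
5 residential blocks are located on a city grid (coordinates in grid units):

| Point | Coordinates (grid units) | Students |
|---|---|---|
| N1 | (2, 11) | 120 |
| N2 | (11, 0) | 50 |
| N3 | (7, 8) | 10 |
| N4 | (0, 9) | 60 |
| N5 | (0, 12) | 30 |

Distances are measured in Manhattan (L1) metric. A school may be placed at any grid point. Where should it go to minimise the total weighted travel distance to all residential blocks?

Manhattan distance separates: Σwᵢ(|x−xᵢ|+|y−yᵢ|) = Σwᵢ|x−xᵢ| + Σwᵢ|y−yᵢ|, so x and y are optimised independently as 1-D weighted medians.
Total weight W = 270; half = 135.
x-coordinate, sorted with cumulative weight:
  x=0 (N4, w=60) cum 60
  x=0 (N5, w=30) cum 90
  x=2 (N1, w=120) cum 210  ← median
  x=7 (N3, w=10) cum 220
  x=11 (N2, w=50) cum 270
⇒ x* = 2
y-coordinate, sorted with cumulative weight:
  y=0 (N2, w=50) cum 50
  y=8 (N3, w=10) cum 60
  y=9 (N4, w=60) cum 120
  y=11 (N1, w=120) cum 240  ← median
  y=12 (N5, w=30) cum 270
⇒ y* = 11

(2, 11)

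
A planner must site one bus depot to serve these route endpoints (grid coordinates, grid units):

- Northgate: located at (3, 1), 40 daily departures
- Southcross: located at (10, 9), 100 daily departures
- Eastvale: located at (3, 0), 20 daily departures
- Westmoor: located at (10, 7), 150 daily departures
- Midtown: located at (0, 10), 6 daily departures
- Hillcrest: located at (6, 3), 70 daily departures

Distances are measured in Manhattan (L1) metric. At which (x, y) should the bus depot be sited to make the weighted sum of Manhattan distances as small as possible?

Manhattan distance separates: Σwᵢ(|x−xᵢ|+|y−yᵢ|) = Σwᵢ|x−xᵢ| + Σwᵢ|y−yᵢ|, so x and y are optimised independently as 1-D weighted medians.
Total weight W = 386; half = 193.
x-coordinate, sorted with cumulative weight:
  x=0 (Midtown, w=6) cum 6
  x=3 (Northgate, w=40) cum 46
  x=3 (Eastvale, w=20) cum 66
  x=6 (Hillcrest, w=70) cum 136
  x=10 (Southcross, w=100) cum 236  ← median
  x=10 (Westmoor, w=150) cum 386
⇒ x* = 10
y-coordinate, sorted with cumulative weight:
  y=0 (Eastvale, w=20) cum 20
  y=1 (Northgate, w=40) cum 60
  y=3 (Hillcrest, w=70) cum 130
  y=7 (Westmoor, w=150) cum 280  ← median
  y=9 (Southcross, w=100) cum 380
  y=10 (Midtown, w=6) cum 386
⇒ y* = 7

(10, 7)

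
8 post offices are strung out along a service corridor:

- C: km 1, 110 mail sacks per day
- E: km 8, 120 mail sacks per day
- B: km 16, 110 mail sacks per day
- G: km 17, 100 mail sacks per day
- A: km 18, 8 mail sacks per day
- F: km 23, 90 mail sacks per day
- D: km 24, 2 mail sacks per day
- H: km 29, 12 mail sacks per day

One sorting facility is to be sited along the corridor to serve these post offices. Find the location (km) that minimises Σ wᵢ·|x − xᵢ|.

For a sum of weighted absolute distances on a line, the optimum is the weighted median (not the mean). Total weight W = 552; half-weight = 276.
Sort by position and accumulate weight:
  km 1 (C, w=110) → cum 110
  km 8 (E, w=120) → cum 230
  km 16 (B, w=110) → cum 340  ≥ 276 → median here
  km 17 (G, w=100) → cum 440
  km 18 (A, w=8) → cum 448
  km 23 (F, w=90) → cum 538
  km 24 (D, w=2) → cum 540
  km 29 (H, w=12) → cum 552
Optimal location: km 16.

x = 16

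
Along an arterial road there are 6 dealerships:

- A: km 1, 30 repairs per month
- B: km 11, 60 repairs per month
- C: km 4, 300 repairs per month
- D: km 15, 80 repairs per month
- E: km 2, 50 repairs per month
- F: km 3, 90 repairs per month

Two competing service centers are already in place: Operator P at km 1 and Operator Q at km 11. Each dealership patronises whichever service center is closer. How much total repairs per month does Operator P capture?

The indifferent point is the midpoint (1+11)/2 = 6; dealerships left of it (closer to Operator P at 1) go to Operator P, those right go to Operator Q.
  A at 1 (w=30) → Operator P
  E at 2 (w=50) → Operator P
  F at 3 (w=90) → Operator P
  C at 4 (w=300) → Operator P
  B at 11 (w=60) → Operator Q
  D at 15 (w=80) → Operator Q
Operator P captures 470; Operator Q captures 140.

470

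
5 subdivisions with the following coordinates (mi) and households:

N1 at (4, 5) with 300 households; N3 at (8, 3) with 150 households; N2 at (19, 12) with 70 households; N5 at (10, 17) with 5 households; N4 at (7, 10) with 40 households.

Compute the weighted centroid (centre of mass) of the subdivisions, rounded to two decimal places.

The minimiser of Σwᵢ‖p−pᵢ‖² is the weighted centroid p* = (Σwᵢpᵢ)/(Σwᵢ).
Σwᵢ = 565.
Σwᵢxᵢ = 300·4 + 150·8 + 70·19 + 5·10 + 40·7 = 4060.
Σwᵢyᵢ = 300·5 + 150·3 + 70·12 + 5·17 + 40·10 = 3275.
x* = 4060/565 = 7.19, y* = 3275/565 = 5.80.

(7.19, 5.80)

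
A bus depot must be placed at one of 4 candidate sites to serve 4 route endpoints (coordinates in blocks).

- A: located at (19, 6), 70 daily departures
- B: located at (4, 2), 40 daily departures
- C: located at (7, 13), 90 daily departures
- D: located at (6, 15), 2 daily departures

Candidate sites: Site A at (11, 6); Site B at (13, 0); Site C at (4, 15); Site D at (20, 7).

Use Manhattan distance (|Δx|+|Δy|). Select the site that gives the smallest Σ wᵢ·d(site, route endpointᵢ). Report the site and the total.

Total weighted distance at each candidate:
  Site A (11, 6): total = 2018
  Site B (13, 0): total = 3034
  Site C (4, 15): total = 2654
  Site D (20, 7): total = 2734
Minimum is at Site A with total 2018 blocks.

Site A, total 2018 blocks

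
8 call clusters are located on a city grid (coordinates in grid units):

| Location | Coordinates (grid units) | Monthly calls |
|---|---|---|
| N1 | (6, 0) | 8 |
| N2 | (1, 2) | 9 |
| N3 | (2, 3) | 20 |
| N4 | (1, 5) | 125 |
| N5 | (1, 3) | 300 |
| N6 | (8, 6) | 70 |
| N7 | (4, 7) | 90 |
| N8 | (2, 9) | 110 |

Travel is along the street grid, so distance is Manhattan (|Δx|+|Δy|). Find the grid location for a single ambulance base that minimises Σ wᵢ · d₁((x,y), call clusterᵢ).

(1, 5)

Manhattan distance separates: Σwᵢ(|x−xᵢ|+|y−yᵢ|) = Σwᵢ|x−xᵢ| + Σwᵢ|y−yᵢ|, so x and y are optimised independently as 1-D weighted medians.
Total weight W = 732; half = 366.
x-coordinate, sorted with cumulative weight:
  x=1 (N2, w=9) cum 9
  x=1 (N4, w=125) cum 134
  x=1 (N5, w=300) cum 434  ← median
  x=2 (N3, w=20) cum 454
  x=2 (N8, w=110) cum 564
  x=4 (N7, w=90) cum 654
  x=6 (N1, w=8) cum 662
  x=8 (N6, w=70) cum 732
⇒ x* = 1
y-coordinate, sorted with cumulative weight:
  y=0 (N1, w=8) cum 8
  y=2 (N2, w=9) cum 17
  y=3 (N3, w=20) cum 37
  y=3 (N5, w=300) cum 337
  y=5 (N4, w=125) cum 462  ← median
  y=6 (N6, w=70) cum 532
  y=7 (N7, w=90) cum 622
  y=9 (N8, w=110) cum 732
⇒ y* = 5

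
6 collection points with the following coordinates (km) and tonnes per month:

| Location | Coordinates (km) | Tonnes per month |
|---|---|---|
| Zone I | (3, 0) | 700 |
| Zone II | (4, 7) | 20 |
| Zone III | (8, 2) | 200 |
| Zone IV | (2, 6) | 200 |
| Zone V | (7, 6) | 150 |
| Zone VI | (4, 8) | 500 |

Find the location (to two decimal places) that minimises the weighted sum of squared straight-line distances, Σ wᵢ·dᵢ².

(4.08, 3.75)

The minimiser of Σwᵢ‖p−pᵢ‖² is the weighted centroid p* = (Σwᵢpᵢ)/(Σwᵢ).
Σwᵢ = 1770.
Σwᵢxᵢ = 700·3 + 20·4 + 200·8 + 200·2 + 150·7 + 500·4 = 7230.
Σwᵢyᵢ = 700·0 + 20·7 + 200·2 + 200·6 + 150·6 + 500·8 = 6640.
x* = 7230/1770 = 4.08, y* = 6640/1770 = 3.75.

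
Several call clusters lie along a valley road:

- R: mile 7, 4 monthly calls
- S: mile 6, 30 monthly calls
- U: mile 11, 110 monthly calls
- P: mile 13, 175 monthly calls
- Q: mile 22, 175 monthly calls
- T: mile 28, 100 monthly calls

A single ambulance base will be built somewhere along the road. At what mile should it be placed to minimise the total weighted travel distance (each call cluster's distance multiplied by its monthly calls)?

x = 13

For a sum of weighted absolute distances on a line, the optimum is the weighted median (not the mean). Total weight W = 594; half-weight = 297.
Sort by position and accumulate weight:
  mile 6 (S, w=30) → cum 30
  mile 7 (R, w=4) → cum 34
  mile 11 (U, w=110) → cum 144
  mile 13 (P, w=175) → cum 319  ≥ 297 → median here
  mile 22 (Q, w=175) → cum 494
  mile 28 (T, w=100) → cum 594
Optimal location: mile 13.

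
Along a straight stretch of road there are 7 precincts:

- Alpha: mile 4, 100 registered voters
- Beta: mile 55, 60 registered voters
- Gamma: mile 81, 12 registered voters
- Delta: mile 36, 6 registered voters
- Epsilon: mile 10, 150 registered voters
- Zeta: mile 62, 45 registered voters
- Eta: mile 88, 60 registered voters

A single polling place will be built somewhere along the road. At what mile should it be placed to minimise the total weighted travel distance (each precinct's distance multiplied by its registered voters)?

x = 10

For a sum of weighted absolute distances on a line, the optimum is the weighted median (not the mean). Total weight W = 433; half-weight = 216.5.
Sort by position and accumulate weight:
  mile 4 (Alpha, w=100) → cum 100
  mile 10 (Epsilon, w=150) → cum 250  ≥ 216.5 → median here
  mile 36 (Delta, w=6) → cum 256
  mile 55 (Beta, w=60) → cum 316
  mile 62 (Zeta, w=45) → cum 361
  mile 81 (Gamma, w=12) → cum 373
  mile 88 (Eta, w=60) → cum 433
Optimal location: mile 10.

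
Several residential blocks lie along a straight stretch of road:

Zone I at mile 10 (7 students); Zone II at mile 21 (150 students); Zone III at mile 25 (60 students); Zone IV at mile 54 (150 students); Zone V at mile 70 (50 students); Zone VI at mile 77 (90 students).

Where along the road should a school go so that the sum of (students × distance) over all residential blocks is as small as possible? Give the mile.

x = 54

For a sum of weighted absolute distances on a line, the optimum is the weighted median (not the mean). Total weight W = 507; half-weight = 253.5.
Sort by position and accumulate weight:
  mile 10 (Zone I, w=7) → cum 7
  mile 21 (Zone II, w=150) → cum 157
  mile 25 (Zone III, w=60) → cum 217
  mile 54 (Zone IV, w=150) → cum 367  ≥ 253.5 → median here
  mile 70 (Zone V, w=50) → cum 417
  mile 77 (Zone VI, w=90) → cum 507
Optimal location: mile 54.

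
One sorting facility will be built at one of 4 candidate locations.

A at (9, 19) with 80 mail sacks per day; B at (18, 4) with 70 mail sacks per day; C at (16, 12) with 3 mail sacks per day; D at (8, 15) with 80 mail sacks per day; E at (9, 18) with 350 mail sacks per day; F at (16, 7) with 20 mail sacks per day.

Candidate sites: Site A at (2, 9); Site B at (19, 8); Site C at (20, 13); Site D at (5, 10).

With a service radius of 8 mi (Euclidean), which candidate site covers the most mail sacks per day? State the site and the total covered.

Coverage radius r = 8 mi; a point is covered iff (Δx)²+(Δy)² ≤ 8² = 64.
  Site A (2, 9): covers {none} → 0
  Site B (19, 8): covers {B, C, F} → 93
  Site C (20, 13): covers {C, F} → 23
  Site D (5, 10): covers {D} → 80
Maximum coverage at Site B: 93 mail sacks per day.

Site B, covering 93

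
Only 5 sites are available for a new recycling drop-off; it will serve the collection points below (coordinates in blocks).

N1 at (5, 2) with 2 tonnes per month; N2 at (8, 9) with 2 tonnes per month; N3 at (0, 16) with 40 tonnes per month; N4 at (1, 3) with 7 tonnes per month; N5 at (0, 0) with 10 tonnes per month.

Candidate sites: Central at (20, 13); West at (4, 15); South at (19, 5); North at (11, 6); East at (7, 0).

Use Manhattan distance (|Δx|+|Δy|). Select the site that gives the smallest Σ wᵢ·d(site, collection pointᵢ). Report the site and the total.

Total weighted distance at each candidate:
  Central (20, 13): total = 1537
  West (4, 15): total = 543
  South (19, 5): total = 1644
  North (11, 6): total = 1133
  East (7, 0): total = 1081
Minimum is at West with total 543 blocks.

West, total 543 blocks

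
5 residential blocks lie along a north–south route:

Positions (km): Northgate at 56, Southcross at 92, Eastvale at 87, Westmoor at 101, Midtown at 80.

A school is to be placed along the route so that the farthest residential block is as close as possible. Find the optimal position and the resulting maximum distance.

The 1-center on a line is the midpoint of the two extreme points: leftmost at 56, rightmost at 101.
Optimal location = (56 + 101)/2 = 78.5; maximum distance = (101 − 56)/2 = 22.5.

location 78.5, max distance 22.5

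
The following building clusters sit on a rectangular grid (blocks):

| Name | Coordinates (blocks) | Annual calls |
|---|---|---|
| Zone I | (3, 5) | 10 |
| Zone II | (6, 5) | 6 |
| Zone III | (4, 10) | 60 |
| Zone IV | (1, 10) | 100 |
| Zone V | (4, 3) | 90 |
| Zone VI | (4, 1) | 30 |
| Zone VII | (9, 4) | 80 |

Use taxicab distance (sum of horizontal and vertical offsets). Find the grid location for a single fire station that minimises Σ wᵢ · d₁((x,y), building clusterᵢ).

(4, 4)

Manhattan distance separates: Σwᵢ(|x−xᵢ|+|y−yᵢ|) = Σwᵢ|x−xᵢ| + Σwᵢ|y−yᵢ|, so x and y are optimised independently as 1-D weighted medians.
Total weight W = 376; half = 188.
x-coordinate, sorted with cumulative weight:
  x=1 (Zone IV, w=100) cum 100
  x=3 (Zone I, w=10) cum 110
  x=4 (Zone III, w=60) cum 170
  x=4 (Zone V, w=90) cum 260  ← median
  x=4 (Zone VI, w=30) cum 290
  x=6 (Zone II, w=6) cum 296
  x=9 (Zone VII, w=80) cum 376
⇒ x* = 4
y-coordinate, sorted with cumulative weight:
  y=1 (Zone VI, w=30) cum 30
  y=3 (Zone V, w=90) cum 120
  y=4 (Zone VII, w=80) cum 200  ← median
  y=5 (Zone I, w=10) cum 210
  y=5 (Zone II, w=6) cum 216
  y=10 (Zone III, w=60) cum 276
  y=10 (Zone IV, w=100) cum 376
⇒ y* = 4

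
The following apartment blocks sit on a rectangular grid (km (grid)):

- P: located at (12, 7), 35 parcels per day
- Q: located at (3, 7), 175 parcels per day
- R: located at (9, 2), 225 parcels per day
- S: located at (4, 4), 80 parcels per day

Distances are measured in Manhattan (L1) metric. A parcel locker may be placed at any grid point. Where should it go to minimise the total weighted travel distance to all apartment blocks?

(9, 4)

Manhattan distance separates: Σwᵢ(|x−xᵢ|+|y−yᵢ|) = Σwᵢ|x−xᵢ| + Σwᵢ|y−yᵢ|, so x and y are optimised independently as 1-D weighted medians.
Total weight W = 515; half = 257.5.
x-coordinate, sorted with cumulative weight:
  x=3 (Q, w=175) cum 175
  x=4 (S, w=80) cum 255
  x=9 (R, w=225) cum 480  ← median
  x=12 (P, w=35) cum 515
⇒ x* = 9
y-coordinate, sorted with cumulative weight:
  y=2 (R, w=225) cum 225
  y=4 (S, w=80) cum 305  ← median
  y=7 (P, w=35) cum 340
  y=7 (Q, w=175) cum 515
⇒ y* = 4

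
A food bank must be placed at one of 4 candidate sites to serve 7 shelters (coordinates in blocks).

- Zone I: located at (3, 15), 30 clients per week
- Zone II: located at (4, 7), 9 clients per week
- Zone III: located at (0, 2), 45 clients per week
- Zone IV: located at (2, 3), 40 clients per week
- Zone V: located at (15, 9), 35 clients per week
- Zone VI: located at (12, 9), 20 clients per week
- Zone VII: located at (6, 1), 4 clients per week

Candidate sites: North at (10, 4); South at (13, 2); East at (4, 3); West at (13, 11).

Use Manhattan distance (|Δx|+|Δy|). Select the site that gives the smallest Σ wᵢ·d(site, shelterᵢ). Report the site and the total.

Total weighted distance at each candidate:
  North (10, 4): total = 2039
  South (13, 2): total = 2388
  East (4, 3): total = 1622
  West (13, 11): total = 2555
Minimum is at East with total 1622 blocks.

East, total 1622 blocks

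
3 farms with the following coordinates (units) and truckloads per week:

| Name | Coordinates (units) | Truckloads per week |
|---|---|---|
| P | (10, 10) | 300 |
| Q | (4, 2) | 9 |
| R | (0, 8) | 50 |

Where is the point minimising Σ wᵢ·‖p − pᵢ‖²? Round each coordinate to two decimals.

(8.46, 9.52)

The minimiser of Σwᵢ‖p−pᵢ‖² is the weighted centroid p* = (Σwᵢpᵢ)/(Σwᵢ).
Σwᵢ = 359.
Σwᵢxᵢ = 300·10 + 9·4 + 50·0 = 3036.
Σwᵢyᵢ = 300·10 + 9·2 + 50·8 = 3418.
x* = 3036/359 = 8.46, y* = 3418/359 = 9.52.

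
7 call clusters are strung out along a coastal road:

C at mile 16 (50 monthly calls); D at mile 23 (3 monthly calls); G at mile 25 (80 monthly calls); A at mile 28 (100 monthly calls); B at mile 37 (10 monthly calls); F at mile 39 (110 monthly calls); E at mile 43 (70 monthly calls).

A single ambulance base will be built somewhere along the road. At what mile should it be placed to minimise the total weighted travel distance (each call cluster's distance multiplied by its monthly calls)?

x = 28

For a sum of weighted absolute distances on a line, the optimum is the weighted median (not the mean). Total weight W = 423; half-weight = 211.5.
Sort by position and accumulate weight:
  mile 16 (C, w=50) → cum 50
  mile 23 (D, w=3) → cum 53
  mile 25 (G, w=80) → cum 133
  mile 28 (A, w=100) → cum 233  ≥ 211.5 → median here
  mile 37 (B, w=10) → cum 243
  mile 39 (F, w=110) → cum 353
  mile 43 (E, w=70) → cum 423
Optimal location: mile 28.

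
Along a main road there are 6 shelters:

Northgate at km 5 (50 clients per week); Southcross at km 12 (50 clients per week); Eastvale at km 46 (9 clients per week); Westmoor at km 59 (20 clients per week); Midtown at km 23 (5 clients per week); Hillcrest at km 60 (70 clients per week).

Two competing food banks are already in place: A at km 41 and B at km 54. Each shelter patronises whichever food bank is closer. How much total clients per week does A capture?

114

The indifferent point is the midpoint (41+54)/2 = 47.5; shelters left of it (closer to A at 41) go to A, those right go to B.
  Northgate at 5 (w=50) → A
  Southcross at 12 (w=50) → A
  Midtown at 23 (w=5) → A
  Eastvale at 46 (w=9) → A
  Westmoor at 59 (w=20) → B
  Hillcrest at 60 (w=70) → B
A captures 114; B captures 90.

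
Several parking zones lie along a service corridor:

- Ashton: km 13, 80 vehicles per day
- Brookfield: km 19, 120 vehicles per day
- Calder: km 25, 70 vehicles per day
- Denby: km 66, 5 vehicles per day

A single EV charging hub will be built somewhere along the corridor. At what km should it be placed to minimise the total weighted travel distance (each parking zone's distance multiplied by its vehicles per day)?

For a sum of weighted absolute distances on a line, the optimum is the weighted median (not the mean). Total weight W = 275; half-weight = 137.5.
Sort by position and accumulate weight:
  km 13 (Ashton, w=80) → cum 80
  km 19 (Brookfield, w=120) → cum 200  ≥ 137.5 → median here
  km 25 (Calder, w=70) → cum 270
  km 66 (Denby, w=5) → cum 275
Optimal location: km 19.

x = 19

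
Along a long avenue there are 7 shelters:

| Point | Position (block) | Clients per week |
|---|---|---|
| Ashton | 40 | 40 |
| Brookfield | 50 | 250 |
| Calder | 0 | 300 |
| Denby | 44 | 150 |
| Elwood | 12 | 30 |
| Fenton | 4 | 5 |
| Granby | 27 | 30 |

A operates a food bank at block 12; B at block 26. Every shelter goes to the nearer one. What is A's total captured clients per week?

The indifferent point is the midpoint (12+26)/2 = 19; shelters left of it (closer to A at 12) go to A, those right go to B.
  Calder at 0 (w=300) → A
  Fenton at 4 (w=5) → A
  Elwood at 12 (w=30) → A
  Granby at 27 (w=30) → B
  Ashton at 40 (w=40) → B
  Denby at 44 (w=150) → B
  Brookfield at 50 (w=250) → B
A captures 335; B captures 470.

335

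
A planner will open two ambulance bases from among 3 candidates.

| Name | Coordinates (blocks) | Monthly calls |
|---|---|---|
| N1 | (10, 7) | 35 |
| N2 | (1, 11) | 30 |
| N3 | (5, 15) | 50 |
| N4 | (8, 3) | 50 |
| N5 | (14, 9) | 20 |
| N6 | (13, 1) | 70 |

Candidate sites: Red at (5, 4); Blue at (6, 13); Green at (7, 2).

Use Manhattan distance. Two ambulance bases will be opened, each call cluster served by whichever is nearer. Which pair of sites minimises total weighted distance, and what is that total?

Evaluate every pair (each demand assigned to the nearer of the two):
  {Blue, Green}: total = 1470
  {Red, Blue}: total = 1850
  {Red, Green}: total = 2030
Best pair: {Blue, Green} with total 1470.

{Blue, Green}, total 1470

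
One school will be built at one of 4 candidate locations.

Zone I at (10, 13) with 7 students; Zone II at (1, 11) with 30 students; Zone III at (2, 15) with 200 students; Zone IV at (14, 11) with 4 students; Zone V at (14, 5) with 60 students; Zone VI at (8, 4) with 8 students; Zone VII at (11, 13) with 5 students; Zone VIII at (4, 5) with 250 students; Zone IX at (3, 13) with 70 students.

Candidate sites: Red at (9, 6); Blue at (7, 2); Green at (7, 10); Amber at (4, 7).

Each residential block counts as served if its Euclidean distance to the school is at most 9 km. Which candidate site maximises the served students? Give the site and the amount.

Green, covering 634

Coverage radius r = 9 km; a point is covered iff (Δx)²+(Δy)² ≤ 9² = 81.
  Red (9, 6): covers {Zone I, Zone IV, Zone V, Zone VI, Zone VII, Zone VIII} → 334
  Blue (7, 2): covers {Zone V, Zone VI, Zone VIII} → 318
  Green (7, 10): covers {Zone I, Zone II, Zone III, Zone IV, Zone V, Zone VI, Zone VII, Zone VIII, Zone IX} → 634
  Amber (4, 7): covers {Zone I, Zone II, Zone III, Zone VI, Zone VIII, Zone IX} → 565
Maximum coverage at Green: 634 students.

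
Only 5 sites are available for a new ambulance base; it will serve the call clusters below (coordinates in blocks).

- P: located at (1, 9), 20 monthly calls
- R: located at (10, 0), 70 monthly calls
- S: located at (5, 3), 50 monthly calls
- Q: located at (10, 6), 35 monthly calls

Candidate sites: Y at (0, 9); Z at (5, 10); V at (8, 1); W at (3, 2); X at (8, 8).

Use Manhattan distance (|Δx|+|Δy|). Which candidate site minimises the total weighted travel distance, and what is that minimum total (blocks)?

Total weighted distance at each candidate:
  Y (0, 9): total = 2355
  Z (5, 10): total = 1815
  V (8, 1): total = 1005
  W (3, 2): total = 1345
  X (8, 8): total = 1400
Minimum is at V with total 1005 blocks.

V, total 1005 blocks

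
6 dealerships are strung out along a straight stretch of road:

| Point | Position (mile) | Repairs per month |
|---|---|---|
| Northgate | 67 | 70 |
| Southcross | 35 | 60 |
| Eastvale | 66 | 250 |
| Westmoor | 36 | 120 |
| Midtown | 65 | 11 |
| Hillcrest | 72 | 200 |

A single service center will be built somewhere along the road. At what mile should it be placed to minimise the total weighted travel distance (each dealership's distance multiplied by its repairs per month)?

For a sum of weighted absolute distances on a line, the optimum is the weighted median (not the mean). Total weight W = 711; half-weight = 355.5.
Sort by position and accumulate weight:
  mile 35 (Southcross, w=60) → cum 60
  mile 36 (Westmoor, w=120) → cum 180
  mile 65 (Midtown, w=11) → cum 191
  mile 66 (Eastvale, w=250) → cum 441  ≥ 355.5 → median here
  mile 67 (Northgate, w=70) → cum 511
  mile 72 (Hillcrest, w=200) → cum 711
Optimal location: mile 66.

x = 66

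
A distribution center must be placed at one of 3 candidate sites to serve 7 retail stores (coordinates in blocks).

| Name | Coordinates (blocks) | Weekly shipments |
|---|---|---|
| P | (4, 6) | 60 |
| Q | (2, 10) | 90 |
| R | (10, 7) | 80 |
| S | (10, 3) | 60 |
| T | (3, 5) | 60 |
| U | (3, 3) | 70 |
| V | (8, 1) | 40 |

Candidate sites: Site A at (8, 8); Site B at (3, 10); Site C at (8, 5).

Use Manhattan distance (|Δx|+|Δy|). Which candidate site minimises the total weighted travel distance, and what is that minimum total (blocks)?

Total weighted distance at each candidate:
  Site A (8, 8): total = 3200
  Site B (3, 10): total = 3380
  Site C (8, 5): total = 2800
Minimum is at Site C with total 2800 blocks.

Site C, total 2800 blocks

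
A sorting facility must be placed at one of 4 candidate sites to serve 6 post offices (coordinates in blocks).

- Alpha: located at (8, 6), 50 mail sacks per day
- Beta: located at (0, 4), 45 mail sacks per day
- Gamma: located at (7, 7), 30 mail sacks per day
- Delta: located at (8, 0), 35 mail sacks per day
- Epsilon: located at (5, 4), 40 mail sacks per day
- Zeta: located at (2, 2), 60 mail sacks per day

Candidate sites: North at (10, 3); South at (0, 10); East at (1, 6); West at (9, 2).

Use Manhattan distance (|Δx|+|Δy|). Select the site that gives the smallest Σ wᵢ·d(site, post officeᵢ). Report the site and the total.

East, total 1690 blocks

Total weighted distance at each candidate:
  North (10, 3): total = 1910
  South (0, 10): total = 2840
  East (1, 6): total = 1690
  West (9, 2): total = 1720
Minimum is at East with total 1690 blocks.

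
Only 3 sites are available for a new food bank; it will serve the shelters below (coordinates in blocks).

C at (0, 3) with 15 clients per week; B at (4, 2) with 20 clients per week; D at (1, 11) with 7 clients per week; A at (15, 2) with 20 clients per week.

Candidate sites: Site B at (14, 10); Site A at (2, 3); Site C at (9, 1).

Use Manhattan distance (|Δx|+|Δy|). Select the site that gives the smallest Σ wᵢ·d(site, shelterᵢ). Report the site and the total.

Site A, total 433 blocks

Total weighted distance at each candidate:
  Site B (14, 10): total = 953
  Site A (2, 3): total = 433
  Site C (9, 1): total = 551
Minimum is at Site A with total 433 blocks.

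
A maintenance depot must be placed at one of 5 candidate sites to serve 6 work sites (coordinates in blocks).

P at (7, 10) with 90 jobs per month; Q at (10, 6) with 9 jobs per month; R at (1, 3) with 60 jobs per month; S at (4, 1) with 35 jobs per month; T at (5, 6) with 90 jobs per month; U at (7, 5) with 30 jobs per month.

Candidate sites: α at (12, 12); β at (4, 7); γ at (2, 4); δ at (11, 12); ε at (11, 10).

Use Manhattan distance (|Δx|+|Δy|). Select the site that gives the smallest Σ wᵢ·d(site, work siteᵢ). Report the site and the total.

Total weighted distance at each candidate:
  α (12, 12): total = 4097
  β (4, 7): total = 1563
  γ (2, 4): total = 2005
  δ (11, 12): total = 3783
  ε (11, 10): total = 3155
Minimum is at β with total 1563 blocks.

β, total 1563 blocks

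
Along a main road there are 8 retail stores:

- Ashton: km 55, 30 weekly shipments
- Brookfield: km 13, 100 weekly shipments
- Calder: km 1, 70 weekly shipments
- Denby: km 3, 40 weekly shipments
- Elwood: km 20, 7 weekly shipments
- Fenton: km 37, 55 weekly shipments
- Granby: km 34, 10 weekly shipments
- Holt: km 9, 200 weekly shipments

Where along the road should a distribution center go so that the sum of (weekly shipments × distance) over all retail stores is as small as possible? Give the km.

For a sum of weighted absolute distances on a line, the optimum is the weighted median (not the mean). Total weight W = 512; half-weight = 256.
Sort by position and accumulate weight:
  km 1 (Calder, w=70) → cum 70
  km 3 (Denby, w=40) → cum 110
  km 9 (Holt, w=200) → cum 310  ≥ 256 → median here
  km 13 (Brookfield, w=100) → cum 410
  km 20 (Elwood, w=7) → cum 417
  km 34 (Granby, w=10) → cum 427
  km 37 (Fenton, w=55) → cum 482
  km 55 (Ashton, w=30) → cum 512
Optimal location: km 9.

x = 9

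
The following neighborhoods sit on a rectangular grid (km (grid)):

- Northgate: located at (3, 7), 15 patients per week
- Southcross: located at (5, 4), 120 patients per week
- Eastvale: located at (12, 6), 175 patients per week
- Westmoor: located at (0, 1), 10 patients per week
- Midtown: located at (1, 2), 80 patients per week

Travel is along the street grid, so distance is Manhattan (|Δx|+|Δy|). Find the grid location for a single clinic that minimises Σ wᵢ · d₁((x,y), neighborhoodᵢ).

Manhattan distance separates: Σwᵢ(|x−xᵢ|+|y−yᵢ|) = Σwᵢ|x−xᵢ| + Σwᵢ|y−yᵢ|, so x and y are optimised independently as 1-D weighted medians.
Total weight W = 400; half = 200.
x-coordinate, sorted with cumulative weight:
  x=0 (Westmoor, w=10) cum 10
  x=1 (Midtown, w=80) cum 90
  x=3 (Northgate, w=15) cum 105
  x=5 (Southcross, w=120) cum 225  ← median
  x=12 (Eastvale, w=175) cum 400
⇒ x* = 5
y-coordinate, sorted with cumulative weight:
  y=1 (Westmoor, w=10) cum 10
  y=2 (Midtown, w=80) cum 90
  y=4 (Southcross, w=120) cum 210  ← median
  y=6 (Eastvale, w=175) cum 385
  y=7 (Northgate, w=15) cum 400
⇒ y* = 4

(5, 4)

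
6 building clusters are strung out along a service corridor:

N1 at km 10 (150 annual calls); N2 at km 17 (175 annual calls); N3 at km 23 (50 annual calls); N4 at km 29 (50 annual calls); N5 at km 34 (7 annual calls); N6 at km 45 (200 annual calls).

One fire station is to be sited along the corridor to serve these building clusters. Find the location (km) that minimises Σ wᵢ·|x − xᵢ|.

x = 17

For a sum of weighted absolute distances on a line, the optimum is the weighted median (not the mean). Total weight W = 632; half-weight = 316.
Sort by position and accumulate weight:
  km 10 (N1, w=150) → cum 150
  km 17 (N2, w=175) → cum 325  ≥ 316 → median here
  km 23 (N3, w=50) → cum 375
  km 29 (N4, w=50) → cum 425
  km 34 (N5, w=7) → cum 432
  km 45 (N6, w=200) → cum 632
Optimal location: km 17.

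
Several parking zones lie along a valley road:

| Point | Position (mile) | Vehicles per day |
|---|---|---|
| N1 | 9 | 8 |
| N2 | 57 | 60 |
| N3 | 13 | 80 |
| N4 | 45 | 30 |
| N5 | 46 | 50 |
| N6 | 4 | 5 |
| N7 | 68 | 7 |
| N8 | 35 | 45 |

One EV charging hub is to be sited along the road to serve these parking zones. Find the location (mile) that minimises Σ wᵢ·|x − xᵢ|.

For a sum of weighted absolute distances on a line, the optimum is the weighted median (not the mean). Total weight W = 285; half-weight = 142.5.
Sort by position and accumulate weight:
  mile 4 (N6, w=5) → cum 5
  mile 9 (N1, w=8) → cum 13
  mile 13 (N3, w=80) → cum 93
  mile 35 (N8, w=45) → cum 138
  mile 45 (N4, w=30) → cum 168  ≥ 142.5 → median here
  mile 46 (N5, w=50) → cum 218
  mile 57 (N2, w=60) → cum 278
  mile 68 (N7, w=7) → cum 285
Optimal location: mile 45.

x = 45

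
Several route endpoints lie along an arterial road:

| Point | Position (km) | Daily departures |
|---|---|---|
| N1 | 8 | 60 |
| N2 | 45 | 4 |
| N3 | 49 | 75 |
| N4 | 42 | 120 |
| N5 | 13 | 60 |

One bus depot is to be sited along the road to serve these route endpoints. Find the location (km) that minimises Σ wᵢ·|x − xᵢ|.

For a sum of weighted absolute distances on a line, the optimum is the weighted median (not the mean). Total weight W = 319; half-weight = 159.5.
Sort by position and accumulate weight:
  km 8 (N1, w=60) → cum 60
  km 13 (N5, w=60) → cum 120
  km 42 (N4, w=120) → cum 240  ≥ 159.5 → median here
  km 45 (N2, w=4) → cum 244
  km 49 (N3, w=75) → cum 319
Optimal location: km 42.

x = 42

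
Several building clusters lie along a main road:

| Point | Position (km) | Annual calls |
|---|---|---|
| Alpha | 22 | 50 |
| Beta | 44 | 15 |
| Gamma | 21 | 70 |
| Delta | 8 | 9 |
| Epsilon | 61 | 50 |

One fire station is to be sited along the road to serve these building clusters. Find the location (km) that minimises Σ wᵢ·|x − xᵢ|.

x = 22

For a sum of weighted absolute distances on a line, the optimum is the weighted median (not the mean). Total weight W = 194; half-weight = 97.
Sort by position and accumulate weight:
  km 8 (Delta, w=9) → cum 9
  km 21 (Gamma, w=70) → cum 79
  km 22 (Alpha, w=50) → cum 129  ≥ 97 → median here
  km 44 (Beta, w=15) → cum 144
  km 61 (Epsilon, w=50) → cum 194
Optimal location: km 22.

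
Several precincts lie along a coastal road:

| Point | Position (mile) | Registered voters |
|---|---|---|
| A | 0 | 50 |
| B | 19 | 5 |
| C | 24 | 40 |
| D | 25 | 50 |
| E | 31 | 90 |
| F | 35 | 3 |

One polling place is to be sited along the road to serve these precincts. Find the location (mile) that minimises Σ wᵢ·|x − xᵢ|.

For a sum of weighted absolute distances on a line, the optimum is the weighted median (not the mean). Total weight W = 238; half-weight = 119.
Sort by position and accumulate weight:
  mile 0 (A, w=50) → cum 50
  mile 19 (B, w=5) → cum 55
  mile 24 (C, w=40) → cum 95
  mile 25 (D, w=50) → cum 145  ≥ 119 → median here
  mile 31 (E, w=90) → cum 235
  mile 35 (F, w=3) → cum 238
Optimal location: mile 25.

x = 25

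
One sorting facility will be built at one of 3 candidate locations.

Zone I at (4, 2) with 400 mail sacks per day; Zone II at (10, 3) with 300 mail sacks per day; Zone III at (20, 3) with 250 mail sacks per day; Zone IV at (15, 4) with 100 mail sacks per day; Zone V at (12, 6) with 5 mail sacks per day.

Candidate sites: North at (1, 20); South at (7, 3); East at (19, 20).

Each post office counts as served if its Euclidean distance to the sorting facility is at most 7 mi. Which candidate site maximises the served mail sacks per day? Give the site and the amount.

Coverage radius r = 7 mi; a point is covered iff (Δx)²+(Δy)² ≤ 7² = 49.
  North (1, 20): covers {none} → 0
  South (7, 3): covers {Zone I, Zone II, Zone V} → 705
  East (19, 20): covers {none} → 0
Maximum coverage at South: 705 mail sacks per day.

South, covering 705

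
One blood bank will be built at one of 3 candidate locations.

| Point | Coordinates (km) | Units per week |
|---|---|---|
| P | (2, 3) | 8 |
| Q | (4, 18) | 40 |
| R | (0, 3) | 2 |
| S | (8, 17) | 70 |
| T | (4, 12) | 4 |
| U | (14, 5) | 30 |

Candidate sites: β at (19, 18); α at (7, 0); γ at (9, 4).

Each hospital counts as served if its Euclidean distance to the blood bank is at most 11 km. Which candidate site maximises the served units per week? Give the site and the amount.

Coverage radius r = 11 km; a point is covered iff (Δx)²+(Δy)² ≤ 11² = 121.
  β (19, 18): covers {none} → 0
  α (7, 0): covers {P, R, U} → 40
  γ (9, 4): covers {P, R, T, U} → 44
Maximum coverage at γ: 44 units per week.

γ, covering 44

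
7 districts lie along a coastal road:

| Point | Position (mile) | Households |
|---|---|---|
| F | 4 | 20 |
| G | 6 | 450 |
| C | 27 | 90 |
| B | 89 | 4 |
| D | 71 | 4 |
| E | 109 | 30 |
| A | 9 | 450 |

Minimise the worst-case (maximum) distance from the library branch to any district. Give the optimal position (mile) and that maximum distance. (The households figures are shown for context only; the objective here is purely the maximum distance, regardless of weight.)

location 56.5, max distance 52.5

The 1-center on a line is the midpoint of the two extreme points: leftmost at 4, rightmost at 109.
Optimal location = (4 + 109)/2 = 56.5; maximum distance = (109 − 4)/2 = 52.5.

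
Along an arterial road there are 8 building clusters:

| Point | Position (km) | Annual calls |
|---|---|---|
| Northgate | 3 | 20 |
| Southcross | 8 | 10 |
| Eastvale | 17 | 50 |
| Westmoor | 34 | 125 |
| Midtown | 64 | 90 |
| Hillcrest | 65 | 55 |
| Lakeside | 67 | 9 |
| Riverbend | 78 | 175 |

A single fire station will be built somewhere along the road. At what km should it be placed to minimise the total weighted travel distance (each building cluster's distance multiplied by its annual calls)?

x = 64

For a sum of weighted absolute distances on a line, the optimum is the weighted median (not the mean). Total weight W = 534; half-weight = 267.
Sort by position and accumulate weight:
  km 3 (Northgate, w=20) → cum 20
  km 8 (Southcross, w=10) → cum 30
  km 17 (Eastvale, w=50) → cum 80
  km 34 (Westmoor, w=125) → cum 205
  km 64 (Midtown, w=90) → cum 295  ≥ 267 → median here
  km 65 (Hillcrest, w=55) → cum 350
  km 67 (Lakeside, w=9) → cum 359
  km 78 (Riverbend, w=175) → cum 534
Optimal location: km 64.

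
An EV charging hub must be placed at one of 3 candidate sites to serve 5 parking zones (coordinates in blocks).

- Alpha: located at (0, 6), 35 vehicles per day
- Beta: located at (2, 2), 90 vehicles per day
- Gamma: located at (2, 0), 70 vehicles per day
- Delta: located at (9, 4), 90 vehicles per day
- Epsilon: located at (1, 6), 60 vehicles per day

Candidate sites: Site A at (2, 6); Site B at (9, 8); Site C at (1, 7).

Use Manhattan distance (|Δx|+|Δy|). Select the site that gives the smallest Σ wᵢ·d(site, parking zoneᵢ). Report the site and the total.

Site A, total 1720 blocks

Total weighted distance at each candidate:
  Site A (2, 6): total = 1720
  Site B (9, 8): total = 3565
  Site C (1, 7): total = 2220
Minimum is at Site A with total 1720 blocks.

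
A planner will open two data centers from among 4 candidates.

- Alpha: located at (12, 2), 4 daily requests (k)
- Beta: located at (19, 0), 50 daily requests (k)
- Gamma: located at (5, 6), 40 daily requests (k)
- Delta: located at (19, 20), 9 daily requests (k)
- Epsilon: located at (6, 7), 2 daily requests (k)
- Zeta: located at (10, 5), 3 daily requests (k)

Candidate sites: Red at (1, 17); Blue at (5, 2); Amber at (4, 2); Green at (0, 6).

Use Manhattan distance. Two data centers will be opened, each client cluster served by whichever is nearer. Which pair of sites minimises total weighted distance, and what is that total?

{Red, Blue}, total 1213

Evaluate every pair (each demand assigned to the nearer of the two):
  {Red, Blue}: total = 1213
  {Red, Amber}: total = 1312
  {Blue, Amber}: total = 1312
  {Blue, Green}: total = 1312
  {Amber, Green}: total = 1420
  {Red, Green}: total = 1750
Best pair: {Red, Blue} with total 1213.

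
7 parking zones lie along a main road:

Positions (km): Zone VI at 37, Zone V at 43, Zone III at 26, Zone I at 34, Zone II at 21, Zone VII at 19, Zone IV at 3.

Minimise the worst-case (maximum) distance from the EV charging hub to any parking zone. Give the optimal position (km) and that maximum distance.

The 1-center on a line is the midpoint of the two extreme points: leftmost at 3, rightmost at 43.
Optimal location = (3 + 43)/2 = 23; maximum distance = (43 − 3)/2 = 20.

location 23, max distance 20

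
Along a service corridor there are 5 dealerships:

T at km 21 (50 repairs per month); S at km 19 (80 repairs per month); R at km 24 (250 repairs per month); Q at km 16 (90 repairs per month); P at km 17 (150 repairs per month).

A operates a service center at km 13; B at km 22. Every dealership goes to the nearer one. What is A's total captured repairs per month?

240

The indifferent point is the midpoint (13+22)/2 = 17.5; dealerships left of it (closer to A at 13) go to A, those right go to B.
  Q at 16 (w=90) → A
  P at 17 (w=150) → A
  S at 19 (w=80) → B
  T at 21 (w=50) → B
  R at 24 (w=250) → B
A captures 240; B captures 380.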